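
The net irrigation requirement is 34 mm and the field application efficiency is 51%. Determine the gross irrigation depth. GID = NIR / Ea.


Ea = 51% = 0.51
GID = NIR / Ea = 34 / 0.51 = 66.6667 mm

66.6667 mm


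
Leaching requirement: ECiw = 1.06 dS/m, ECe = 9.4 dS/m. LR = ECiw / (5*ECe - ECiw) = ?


LR = ECiw / (5*ECe - ECiw)
LR = 1.06 / (5*9.4 - 1.06)
LR = 1.06 / 45.9400

0.0231


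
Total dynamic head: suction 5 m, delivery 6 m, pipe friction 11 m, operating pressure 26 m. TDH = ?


TDH = Hs + Hd + hf + Hp = 5 + 6 + 11 + 26 = 48

48 m


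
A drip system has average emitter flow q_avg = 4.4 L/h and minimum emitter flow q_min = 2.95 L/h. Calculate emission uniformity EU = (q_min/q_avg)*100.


EU = (q_min/q_avg)*100 = (2.95/4.4)*100 = 67.0455%

67.0455 %


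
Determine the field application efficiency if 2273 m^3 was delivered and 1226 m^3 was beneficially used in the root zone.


Ea = V_root / V_field * 100 = 1226 / 2273 * 100 = 53.9375%

53.9375 %


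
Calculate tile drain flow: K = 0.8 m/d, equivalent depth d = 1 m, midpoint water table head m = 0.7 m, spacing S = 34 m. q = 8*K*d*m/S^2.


q = 8*K*d*m/S^2
q = 8*0.8*1*0.7/34^2
q = 4.4800 / 1156

0.0039 m/d


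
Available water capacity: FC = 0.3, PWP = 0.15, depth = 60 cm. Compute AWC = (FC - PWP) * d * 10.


AWC = (FC - PWP) * d * 10
AWC = (0.3 - 0.15) * 60 * 10
AWC = 0.1500 * 60 * 10

90.0000 mm


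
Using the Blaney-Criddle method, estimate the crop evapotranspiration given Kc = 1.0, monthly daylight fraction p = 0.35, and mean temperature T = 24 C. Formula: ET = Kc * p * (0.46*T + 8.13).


ET = Kc * p * (0.46*T + 8.13)
ET = 1.0 * 0.35 * (0.46*24 + 8.13)
ET = 1.0 * 0.35 * 19.1700

6.7095 mm/day


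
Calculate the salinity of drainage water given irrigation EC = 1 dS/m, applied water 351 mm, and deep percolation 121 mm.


EC_dw = EC_iw * D_iw / D_dw
EC_dw = 1 * 351 / 121
EC_dw = 351 / 121

2.9008 dS/m


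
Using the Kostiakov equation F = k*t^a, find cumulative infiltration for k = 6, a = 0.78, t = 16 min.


F = k * t^a = 6 * 16^0.78
F = 6 * 8.693879

52.1633 mm


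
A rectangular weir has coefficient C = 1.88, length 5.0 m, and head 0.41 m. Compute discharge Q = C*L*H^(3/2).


Q = C * L * H^(3/2) = 1.88 * 5.0 * 0.41^1.5 = 1.88 * 5.0 * 0.262528

2.4678 m^3/s


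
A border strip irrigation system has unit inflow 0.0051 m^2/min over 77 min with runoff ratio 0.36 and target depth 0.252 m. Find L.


L = q*t/((1+r)*Z)
L = 0.0051*77/((1+0.36)*0.252)
L = 0.3927/0.34272

1.1458 m


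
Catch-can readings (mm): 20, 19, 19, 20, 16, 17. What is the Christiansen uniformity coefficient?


mean = 18.500000 mm
MAD = 1.333333 mm
CU = (1 - 1.333333/18.500000)*100

92.7928 %


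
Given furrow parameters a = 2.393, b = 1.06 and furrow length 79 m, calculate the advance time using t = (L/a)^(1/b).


t = (L/a)^(1/b)
t = (79/2.393)^(1/1.06)
t = 33.012954^(1/1.06)

27.0845 min


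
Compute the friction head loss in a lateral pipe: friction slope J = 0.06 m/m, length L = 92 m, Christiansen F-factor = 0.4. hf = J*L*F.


hf = J * L * F = 0.06 * 92 * 0.4 = 2.2080 m

2.2080 m


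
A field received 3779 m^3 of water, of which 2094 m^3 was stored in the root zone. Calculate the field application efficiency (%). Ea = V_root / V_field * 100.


Ea = V_root / V_field * 100 = 2094 / 3779 * 100 = 55.4115%

55.4115 %


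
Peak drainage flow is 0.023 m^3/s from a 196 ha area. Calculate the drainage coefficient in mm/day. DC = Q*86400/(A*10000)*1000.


DC = Q * 86400 / (A * 10000) * 1000
DC = 0.023 * 86400 / (196 * 10000) * 1000
DC = 1987200.0000 / 1960000

1.0139 mm/day


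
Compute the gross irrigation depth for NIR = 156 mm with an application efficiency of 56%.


Ea = 56% = 0.56
GID = NIR / Ea = 156 / 0.56 = 278.5714 mm

278.5714 mm


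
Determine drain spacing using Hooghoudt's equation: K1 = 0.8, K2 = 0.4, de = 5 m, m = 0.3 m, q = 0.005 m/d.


S^2 = 8*K2*de*m/q + 4*K1*m^2/q
S^2 = 8*0.4*5*0.3/0.005 + 4*0.8*0.3^2/0.005
S = sqrt(1017.6000)

31.8998 m


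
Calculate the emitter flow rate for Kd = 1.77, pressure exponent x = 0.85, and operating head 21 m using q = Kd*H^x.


q = Kd * H^x = 1.77 * 21^0.85 = 1.77 * 13.301065

23.5429 L/h


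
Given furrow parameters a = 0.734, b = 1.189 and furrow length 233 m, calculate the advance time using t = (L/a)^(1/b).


t = (L/a)^(1/b)
t = (233/0.734)^(1/1.189)
t = 317.438692^(1/1.189)

127.0584 min


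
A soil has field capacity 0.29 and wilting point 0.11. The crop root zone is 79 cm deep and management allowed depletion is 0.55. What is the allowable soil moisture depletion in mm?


SMD = (FC - PWP) * d * MAD * 10
SMD = (0.29 - 0.11) * 79 * 0.55 * 10
SMD = 0.1800 * 79 * 0.55 * 10

78.2100 mm


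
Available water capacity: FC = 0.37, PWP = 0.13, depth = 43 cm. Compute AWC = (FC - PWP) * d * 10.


AWC = (FC - PWP) * d * 10
AWC = (0.37 - 0.13) * 43 * 10
AWC = 0.2400 * 43 * 10

103.2000 mm


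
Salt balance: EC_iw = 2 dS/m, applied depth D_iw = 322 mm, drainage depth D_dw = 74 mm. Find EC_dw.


EC_dw = EC_iw * D_iw / D_dw
EC_dw = 2 * 322 / 74
EC_dw = 644 / 74

8.7027 dS/m


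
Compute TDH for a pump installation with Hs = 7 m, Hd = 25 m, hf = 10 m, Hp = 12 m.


TDH = Hs + Hd + hf + Hp = 7 + 25 + 10 + 12 = 54

54 m


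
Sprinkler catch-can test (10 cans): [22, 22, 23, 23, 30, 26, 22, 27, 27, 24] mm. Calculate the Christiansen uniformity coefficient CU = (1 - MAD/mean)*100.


mean = 24.600000 mm
MAD = 2.320000 mm
CU = (1 - 2.320000/24.600000)*100

90.5691 %


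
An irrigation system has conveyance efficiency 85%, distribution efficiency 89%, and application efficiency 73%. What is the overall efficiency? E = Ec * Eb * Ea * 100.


Ec = 0.85, Eb = 0.89, Ea = 0.73
E = 0.85 * 0.89 * 0.73 * 100 = 55.2245%

55.2245 %


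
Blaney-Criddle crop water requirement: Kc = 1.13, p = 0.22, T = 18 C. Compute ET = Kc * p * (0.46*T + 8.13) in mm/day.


ET = Kc * p * (0.46*T + 8.13)
ET = 1.13 * 0.22 * (0.46*18 + 8.13)
ET = 1.13 * 0.22 * 16.4100

4.0795 mm/day


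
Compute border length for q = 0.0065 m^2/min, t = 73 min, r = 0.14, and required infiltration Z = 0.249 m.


L = q*t/((1+r)*Z)
L = 0.0065*73/((1+0.14)*0.249)
L = 0.4745/0.28386

1.6716 m


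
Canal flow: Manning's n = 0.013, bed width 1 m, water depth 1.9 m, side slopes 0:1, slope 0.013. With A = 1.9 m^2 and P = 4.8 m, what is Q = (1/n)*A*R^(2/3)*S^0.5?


R = A/P = 1.9/4.8 = 0.395833
Q = (1/0.013) * 1.9 * 0.395833^(2/3) * 0.013^0.5

8.9837 m^3/s


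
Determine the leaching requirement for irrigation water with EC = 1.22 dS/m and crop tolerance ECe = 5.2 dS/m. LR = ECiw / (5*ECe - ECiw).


LR = ECiw / (5*ECe - ECiw)
LR = 1.22 / (5*5.2 - 1.22)
LR = 1.22 / 24.7800

0.0492


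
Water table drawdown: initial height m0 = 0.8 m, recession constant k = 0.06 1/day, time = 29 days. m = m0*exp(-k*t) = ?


m = m0 * exp(-k*t)
m = 0.8 * exp(-0.06 * 29)
m = 0.8 * exp(-1.7400)

0.1404 m


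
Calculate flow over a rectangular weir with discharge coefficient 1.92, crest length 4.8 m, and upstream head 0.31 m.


Q = C * L * H^(3/2) = 1.92 * 4.8 * 0.31^1.5 = 1.92 * 4.8 * 0.172601

1.5907 m^3/s


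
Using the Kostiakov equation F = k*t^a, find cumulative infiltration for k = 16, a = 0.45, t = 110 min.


F = k * t^a = 16 * 110^0.45
F = 16 * 8.291378

132.6620 mm


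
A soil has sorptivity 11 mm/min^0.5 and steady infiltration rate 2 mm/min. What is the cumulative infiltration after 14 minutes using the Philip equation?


F = S*sqrt(t) + A*t
F = 11*sqrt(14) + 2*14
F = 11*3.741657 + 28

69.1582 mm


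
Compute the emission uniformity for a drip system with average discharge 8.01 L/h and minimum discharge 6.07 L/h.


EU = (q_min/q_avg)*100 = (6.07/8.01)*100 = 75.7803%

75.7803 %


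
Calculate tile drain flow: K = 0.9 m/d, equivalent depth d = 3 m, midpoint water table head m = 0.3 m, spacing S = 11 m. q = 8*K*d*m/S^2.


q = 8*K*d*m/S^2
q = 8*0.9*3*0.3/11^2
q = 6.4800 / 121

0.0536 m/d


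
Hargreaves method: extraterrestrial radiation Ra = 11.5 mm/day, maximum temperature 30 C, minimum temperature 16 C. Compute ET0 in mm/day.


Tmean = (Tmax + Tmin)/2 = (30 + 16)/2 = 23.0
ET0 = 0.0023 * 11.5 * (23.0 + 17.8) * sqrt(30 - 16)
ET0 = 0.0023 * 11.5 * 40.8 * 3.741657

4.0378 mm/day


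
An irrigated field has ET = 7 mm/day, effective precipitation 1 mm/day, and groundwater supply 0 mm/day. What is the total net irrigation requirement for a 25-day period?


Daily deficit = ET - Pe - GW = 7 - 1 - 0 = 6 mm/day
NIR = 6 * 25 = 150 mm

150.0000 mm


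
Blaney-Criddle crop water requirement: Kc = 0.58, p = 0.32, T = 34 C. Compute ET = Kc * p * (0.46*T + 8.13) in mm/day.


ET = Kc * p * (0.46*T + 8.13)
ET = 0.58 * 0.32 * (0.46*34 + 8.13)
ET = 0.58 * 0.32 * 23.7700

4.4117 mm/day


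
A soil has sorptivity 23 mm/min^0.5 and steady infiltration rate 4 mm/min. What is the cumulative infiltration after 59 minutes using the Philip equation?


F = S*sqrt(t) + A*t
F = 23*sqrt(59) + 4*59
F = 23*7.681146 + 236

412.6664 mm


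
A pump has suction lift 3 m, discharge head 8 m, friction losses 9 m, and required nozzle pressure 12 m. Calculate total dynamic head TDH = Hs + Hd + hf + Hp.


TDH = Hs + Hd + hf + Hp = 3 + 8 + 9 + 12 = 32

32 m


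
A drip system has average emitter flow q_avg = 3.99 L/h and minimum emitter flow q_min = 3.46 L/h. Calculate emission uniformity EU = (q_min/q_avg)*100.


EU = (q_min/q_avg)*100 = (3.46/3.99)*100 = 86.7168%

86.7168 %


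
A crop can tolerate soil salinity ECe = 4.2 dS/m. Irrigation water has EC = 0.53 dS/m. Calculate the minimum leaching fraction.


LR = ECiw / (5*ECe - ECiw)
LR = 0.53 / (5*4.2 - 0.53)
LR = 0.53 / 20.4700

0.0259


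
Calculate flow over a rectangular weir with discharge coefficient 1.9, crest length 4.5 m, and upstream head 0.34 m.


Q = C * L * H^(3/2) = 1.9 * 4.5 * 0.34^1.5 = 1.9 * 4.5 * 0.198252

1.6951 m^3/s


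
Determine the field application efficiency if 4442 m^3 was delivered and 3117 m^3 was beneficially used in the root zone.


Ea = V_root / V_field * 100 = 3117 / 4442 * 100 = 70.1711%

70.1711 %


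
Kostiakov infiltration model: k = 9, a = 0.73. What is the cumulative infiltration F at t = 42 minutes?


F = k * t^a = 9 * 42^0.73
F = 9 * 15.309887

137.7890 mm


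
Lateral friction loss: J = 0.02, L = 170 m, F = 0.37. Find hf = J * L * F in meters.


hf = J * L * F = 0.02 * 170 * 0.37 = 1.2580 m

1.2580 m


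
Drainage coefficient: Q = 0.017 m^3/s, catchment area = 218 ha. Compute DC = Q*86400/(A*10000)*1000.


DC = Q * 86400 / (A * 10000) * 1000
DC = 0.017 * 86400 / (218 * 10000) * 1000
DC = 1468800.0000 / 2180000

0.6738 mm/day


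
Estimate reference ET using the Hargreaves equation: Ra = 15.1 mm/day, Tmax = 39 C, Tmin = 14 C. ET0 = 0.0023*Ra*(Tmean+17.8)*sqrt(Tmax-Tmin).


Tmean = (Tmax + Tmin)/2 = (39 + 14)/2 = 26.5
ET0 = 0.0023 * 15.1 * (26.5 + 17.8) * sqrt(39 - 14)
ET0 = 0.0023 * 15.1 * 44.3 * 5.000000

7.6927 mm/day


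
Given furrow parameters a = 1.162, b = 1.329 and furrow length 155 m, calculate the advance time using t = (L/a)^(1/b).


t = (L/a)^(1/b)
t = (155/1.162)^(1/1.329)
t = 133.390706^(1/1.329)

39.7229 min


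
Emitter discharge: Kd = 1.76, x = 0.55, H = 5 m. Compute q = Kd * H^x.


q = Kd * H^x = 1.76 * 5^0.55 = 1.76 * 2.423447

4.2653 L/h


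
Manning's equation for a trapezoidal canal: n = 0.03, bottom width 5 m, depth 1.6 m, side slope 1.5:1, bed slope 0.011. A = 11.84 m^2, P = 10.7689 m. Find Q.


R = A/P = 11.84/10.7689 = 1.099462
Q = (1/0.03) * 11.84 * 1.099462^(2/3) * 0.011^0.5

44.0941 m^3/s


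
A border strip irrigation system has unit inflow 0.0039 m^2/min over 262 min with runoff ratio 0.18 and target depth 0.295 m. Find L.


L = q*t/((1+r)*Z)
L = 0.0039*262/((1+0.18)*0.295)
L = 1.0218/0.3481

2.9354 m


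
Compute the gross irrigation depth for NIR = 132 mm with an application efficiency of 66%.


Ea = 66% = 0.66
GID = NIR / Ea = 132 / 0.66 = 200.0000 mm

200.0000 mm


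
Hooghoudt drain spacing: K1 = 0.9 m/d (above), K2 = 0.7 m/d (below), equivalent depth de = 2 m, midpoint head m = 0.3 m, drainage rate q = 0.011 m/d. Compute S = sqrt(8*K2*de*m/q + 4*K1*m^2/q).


S^2 = 8*K2*de*m/q + 4*K1*m^2/q
S^2 = 8*0.7*2*0.3/0.011 + 4*0.9*0.3^2/0.011
S = sqrt(334.9091)

18.3005 m


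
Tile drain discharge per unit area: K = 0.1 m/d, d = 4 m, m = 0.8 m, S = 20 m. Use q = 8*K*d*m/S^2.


q = 8*K*d*m/S^2
q = 8*0.1*4*0.8/20^2
q = 2.5600 / 400

0.0064 m/d


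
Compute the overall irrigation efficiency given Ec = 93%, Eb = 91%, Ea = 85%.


Ec = 0.93, Eb = 0.91, Ea = 0.85
E = 0.93 * 0.91 * 0.85 * 100 = 71.9355%

71.9355 %


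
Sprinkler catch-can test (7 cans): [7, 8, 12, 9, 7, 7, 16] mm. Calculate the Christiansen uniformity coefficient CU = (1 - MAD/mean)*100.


mean = 9.428571 mm
MAD = 2.612245 mm
CU = (1 - 2.612245/9.428571)*100

72.2944 %


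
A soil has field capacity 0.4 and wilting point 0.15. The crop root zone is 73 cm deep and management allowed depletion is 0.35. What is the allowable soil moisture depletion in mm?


SMD = (FC - PWP) * d * MAD * 10
SMD = (0.4 - 0.15) * 73 * 0.35 * 10
SMD = 0.2500 * 73 * 0.35 * 10

63.8750 mm


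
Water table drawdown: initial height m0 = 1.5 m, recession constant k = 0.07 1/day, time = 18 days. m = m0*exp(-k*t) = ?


m = m0 * exp(-k*t)
m = 1.5 * exp(-0.07 * 18)
m = 1.5 * exp(-1.2600)

0.4255 m


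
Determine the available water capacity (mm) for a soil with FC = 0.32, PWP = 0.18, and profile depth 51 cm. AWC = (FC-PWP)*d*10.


AWC = (FC - PWP) * d * 10
AWC = (0.32 - 0.18) * 51 * 10
AWC = 0.1400 * 51 * 10

71.4000 mm


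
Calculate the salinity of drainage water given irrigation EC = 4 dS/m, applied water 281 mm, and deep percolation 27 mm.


EC_dw = EC_iw * D_iw / D_dw
EC_dw = 4 * 281 / 27
EC_dw = 1124 / 27

41.6296 dS/m


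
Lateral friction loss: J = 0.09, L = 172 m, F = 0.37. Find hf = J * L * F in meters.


hf = J * L * F = 0.09 * 172 * 0.37 = 5.7276 m

5.7276 m


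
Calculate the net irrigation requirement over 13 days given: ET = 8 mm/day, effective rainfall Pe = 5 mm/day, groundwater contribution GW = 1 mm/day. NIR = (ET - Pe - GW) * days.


Daily deficit = ET - Pe - GW = 8 - 5 - 1 = 2 mm/day
NIR = 2 * 13 = 26 mm

26.0000 mm


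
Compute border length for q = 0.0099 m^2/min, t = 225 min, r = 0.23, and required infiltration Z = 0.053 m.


L = q*t/((1+r)*Z)
L = 0.0099*225/((1+0.23)*0.053)
L = 2.2275/0.06519

34.1694 m


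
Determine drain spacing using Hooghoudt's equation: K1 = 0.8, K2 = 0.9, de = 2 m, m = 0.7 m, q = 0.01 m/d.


S^2 = 8*K2*de*m/q + 4*K1*m^2/q
S^2 = 8*0.9*2*0.7/0.01 + 4*0.8*0.7^2/0.01
S = sqrt(1164.8000)

34.1292 m


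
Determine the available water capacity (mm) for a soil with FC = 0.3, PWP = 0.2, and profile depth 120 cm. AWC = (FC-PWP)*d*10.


AWC = (FC - PWP) * d * 10
AWC = (0.3 - 0.2) * 120 * 10
AWC = 0.1000 * 120 * 10

120.0000 mm


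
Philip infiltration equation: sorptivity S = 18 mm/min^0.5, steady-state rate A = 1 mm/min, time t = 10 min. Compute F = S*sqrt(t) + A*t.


F = S*sqrt(t) + A*t
F = 18*sqrt(10) + 1*10
F = 18*3.162278 + 10

66.9210 mm


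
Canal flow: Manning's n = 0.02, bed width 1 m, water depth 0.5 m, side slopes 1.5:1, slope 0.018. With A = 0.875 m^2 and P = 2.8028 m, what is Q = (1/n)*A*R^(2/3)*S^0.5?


R = A/P = 0.875/2.8028 = 0.312188
Q = (1/0.02) * 0.875 * 0.312188^(2/3) * 0.018^0.5

2.7012 m^3/s


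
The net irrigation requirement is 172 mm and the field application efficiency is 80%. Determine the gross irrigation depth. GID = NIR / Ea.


Ea = 80% = 0.8
GID = NIR / Ea = 172 / 0.8 = 215.0000 mm

215.0000 mm


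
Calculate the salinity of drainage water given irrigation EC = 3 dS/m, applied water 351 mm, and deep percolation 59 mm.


EC_dw = EC_iw * D_iw / D_dw
EC_dw = 3 * 351 / 59
EC_dw = 1053 / 59

17.8475 dS/m


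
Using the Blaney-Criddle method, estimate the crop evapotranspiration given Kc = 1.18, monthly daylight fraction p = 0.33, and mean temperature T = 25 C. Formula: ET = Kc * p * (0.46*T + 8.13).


ET = Kc * p * (0.46*T + 8.13)
ET = 1.18 * 0.33 * (0.46*25 + 8.13)
ET = 1.18 * 0.33 * 19.6300

7.6439 mm/day


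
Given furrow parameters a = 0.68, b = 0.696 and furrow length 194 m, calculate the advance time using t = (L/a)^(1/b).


t = (L/a)^(1/b)
t = (194/0.68)^(1/0.696)
t = 285.294118^(1/0.696)

3370.6958 min


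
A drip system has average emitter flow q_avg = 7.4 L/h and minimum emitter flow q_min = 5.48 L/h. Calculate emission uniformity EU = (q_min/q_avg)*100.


EU = (q_min/q_avg)*100 = (5.48/7.4)*100 = 74.0541%

74.0541 %


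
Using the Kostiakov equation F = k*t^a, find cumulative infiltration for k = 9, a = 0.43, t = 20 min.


F = k * t^a = 9 * 20^0.43
F = 9 * 3.626126

32.6351 mm


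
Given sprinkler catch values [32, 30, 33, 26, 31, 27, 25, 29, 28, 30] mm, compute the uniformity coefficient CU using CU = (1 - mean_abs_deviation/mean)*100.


mean = 29.100000 mm
MAD = 2.100000 mm
CU = (1 - 2.100000/29.100000)*100

92.7835 %


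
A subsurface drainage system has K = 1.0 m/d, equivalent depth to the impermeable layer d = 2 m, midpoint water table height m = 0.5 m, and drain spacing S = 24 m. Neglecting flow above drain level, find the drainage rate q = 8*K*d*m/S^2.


q = 8*K*d*m/S^2
q = 8*1.0*2*0.5/24^2
q = 8.0000 / 576

0.0139 m/d


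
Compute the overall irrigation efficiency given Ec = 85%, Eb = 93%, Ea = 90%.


Ec = 0.85, Eb = 0.93, Ea = 0.9
E = 0.85 * 0.93 * 0.9 * 100 = 71.1450%

71.1450 %


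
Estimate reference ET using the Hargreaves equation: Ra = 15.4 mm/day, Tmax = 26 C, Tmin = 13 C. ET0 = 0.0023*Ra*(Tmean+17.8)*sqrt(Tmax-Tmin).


Tmean = (Tmax + Tmin)/2 = (26 + 13)/2 = 19.5
ET0 = 0.0023 * 15.4 * (19.5 + 17.8) * sqrt(26 - 13)
ET0 = 0.0023 * 15.4 * 37.3 * 3.605551

4.7635 mm/day


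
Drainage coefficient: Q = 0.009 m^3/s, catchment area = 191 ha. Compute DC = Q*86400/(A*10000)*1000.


DC = Q * 86400 / (A * 10000) * 1000
DC = 0.009 * 86400 / (191 * 10000) * 1000
DC = 777600.0000 / 1910000

0.4071 mm/day


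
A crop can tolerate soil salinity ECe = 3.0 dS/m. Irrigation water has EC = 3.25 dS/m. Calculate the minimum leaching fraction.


LR = ECiw / (5*ECe - ECiw)
LR = 3.25 / (5*3.0 - 3.25)
LR = 3.25 / 11.7500

0.2766


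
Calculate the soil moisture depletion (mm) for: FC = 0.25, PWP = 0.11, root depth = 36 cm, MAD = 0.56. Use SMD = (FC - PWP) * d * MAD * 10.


SMD = (FC - PWP) * d * MAD * 10
SMD = (0.25 - 0.11) * 36 * 0.56 * 10
SMD = 0.1400 * 36 * 0.56 * 10

28.2240 mm


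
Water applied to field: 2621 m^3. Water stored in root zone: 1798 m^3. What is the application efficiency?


Ea = V_root / V_field * 100 = 1798 / 2621 * 100 = 68.5998%

68.5998 %


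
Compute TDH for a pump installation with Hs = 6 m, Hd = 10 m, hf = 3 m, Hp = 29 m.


TDH = Hs + Hd + hf + Hp = 6 + 10 + 3 + 29 = 48

48 m


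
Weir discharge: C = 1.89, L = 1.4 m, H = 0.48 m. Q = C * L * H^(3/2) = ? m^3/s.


Q = C * L * H^(3/2) = 1.89 * 1.4 * 0.48^1.5 = 1.89 * 1.4 * 0.332554

0.8799 m^3/s


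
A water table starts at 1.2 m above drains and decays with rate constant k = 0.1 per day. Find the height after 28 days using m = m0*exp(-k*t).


m = m0 * exp(-k*t)
m = 1.2 * exp(-0.1 * 28)
m = 1.2 * exp(-2.8000)

0.0730 m


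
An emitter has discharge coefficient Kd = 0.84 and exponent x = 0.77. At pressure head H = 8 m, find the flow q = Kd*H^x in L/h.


q = Kd * H^x = 0.84 * 8^0.77 = 0.84 * 4.958831

4.1654 L/h


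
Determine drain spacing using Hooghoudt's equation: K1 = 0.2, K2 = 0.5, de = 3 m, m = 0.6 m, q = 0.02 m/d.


S^2 = 8*K2*de*m/q + 4*K1*m^2/q
S^2 = 8*0.5*3*0.6/0.02 + 4*0.2*0.6^2/0.02
S = sqrt(374.4000)

19.3494 m


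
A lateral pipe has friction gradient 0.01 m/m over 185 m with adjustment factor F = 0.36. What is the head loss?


hf = J * L * F = 0.01 * 185 * 0.36 = 0.6660 m

0.6660 m


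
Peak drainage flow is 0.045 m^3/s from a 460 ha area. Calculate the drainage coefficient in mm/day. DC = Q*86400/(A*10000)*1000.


DC = Q * 86400 / (A * 10000) * 1000
DC = 0.045 * 86400 / (460 * 10000) * 1000
DC = 3888000.0000 / 4600000

0.8452 mm/day


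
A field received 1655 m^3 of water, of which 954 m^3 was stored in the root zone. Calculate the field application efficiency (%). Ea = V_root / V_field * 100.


Ea = V_root / V_field * 100 = 954 / 1655 * 100 = 57.6435%

57.6435 %


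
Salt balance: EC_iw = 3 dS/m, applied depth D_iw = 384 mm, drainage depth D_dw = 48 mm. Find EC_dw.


EC_dw = EC_iw * D_iw / D_dw
EC_dw = 3 * 384 / 48
EC_dw = 1152 / 48

24.0000 dS/m


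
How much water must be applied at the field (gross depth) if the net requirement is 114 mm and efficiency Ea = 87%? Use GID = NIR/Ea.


Ea = 87% = 0.87
GID = NIR / Ea = 114 / 0.87 = 131.0345 mm

131.0345 mm


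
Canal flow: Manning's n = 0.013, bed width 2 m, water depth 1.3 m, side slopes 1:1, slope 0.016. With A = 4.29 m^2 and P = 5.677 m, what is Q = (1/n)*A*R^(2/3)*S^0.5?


R = A/P = 4.29/5.677 = 0.755681
Q = (1/0.013) * 4.29 * 0.755681^(2/3) * 0.016^0.5

34.6311 m^3/s


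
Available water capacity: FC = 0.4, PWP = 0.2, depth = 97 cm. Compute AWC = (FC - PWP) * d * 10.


AWC = (FC - PWP) * d * 10
AWC = (0.4 - 0.2) * 97 * 10
AWC = 0.2000 * 97 * 10

194.0000 mm


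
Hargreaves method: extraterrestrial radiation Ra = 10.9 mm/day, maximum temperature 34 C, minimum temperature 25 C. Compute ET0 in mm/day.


Tmean = (Tmax + Tmin)/2 = (34 + 25)/2 = 29.5
ET0 = 0.0023 * 10.9 * (29.5 + 17.8) * sqrt(34 - 25)
ET0 = 0.0023 * 10.9 * 47.3 * 3.000000

3.5574 mm/day


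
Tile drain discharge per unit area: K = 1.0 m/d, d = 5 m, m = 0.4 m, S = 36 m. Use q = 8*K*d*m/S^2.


q = 8*K*d*m/S^2
q = 8*1.0*5*0.4/36^2
q = 16.0000 / 1296

0.0123 m/d


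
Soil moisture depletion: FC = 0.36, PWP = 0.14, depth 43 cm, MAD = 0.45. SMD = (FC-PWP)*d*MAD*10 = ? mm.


SMD = (FC - PWP) * d * MAD * 10
SMD = (0.36 - 0.14) * 43 * 0.45 * 10
SMD = 0.2200 * 43 * 0.45 * 10

42.5700 mm


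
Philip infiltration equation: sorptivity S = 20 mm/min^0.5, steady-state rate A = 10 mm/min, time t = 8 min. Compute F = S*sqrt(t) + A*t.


F = S*sqrt(t) + A*t
F = 20*sqrt(8) + 10*8
F = 20*2.828427 + 80

136.5685 mm


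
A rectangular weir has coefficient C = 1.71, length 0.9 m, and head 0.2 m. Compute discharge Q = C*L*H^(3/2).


Q = C * L * H^(3/2) = 1.71 * 0.9 * 0.2^1.5 = 1.71 * 0.9 * 0.089443

0.1377 m^3/s


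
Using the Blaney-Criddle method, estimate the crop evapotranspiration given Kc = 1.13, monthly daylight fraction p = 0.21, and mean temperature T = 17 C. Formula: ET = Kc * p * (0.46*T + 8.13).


ET = Kc * p * (0.46*T + 8.13)
ET = 1.13 * 0.21 * (0.46*17 + 8.13)
ET = 1.13 * 0.21 * 15.9500

3.7849 mm/day


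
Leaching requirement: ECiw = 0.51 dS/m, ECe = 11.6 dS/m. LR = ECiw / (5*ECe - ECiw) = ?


LR = ECiw / (5*ECe - ECiw)
LR = 0.51 / (5*11.6 - 0.51)
LR = 0.51 / 57.4900

0.0089


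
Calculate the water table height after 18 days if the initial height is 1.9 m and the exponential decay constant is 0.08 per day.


m = m0 * exp(-k*t)
m = 1.9 * exp(-0.08 * 18)
m = 1.9 * exp(-1.4400)

0.4502 m


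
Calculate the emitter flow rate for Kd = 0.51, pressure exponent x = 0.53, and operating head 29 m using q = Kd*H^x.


q = Kd * H^x = 0.51 * 29^0.53 = 0.51 * 5.957594

3.0384 L/h


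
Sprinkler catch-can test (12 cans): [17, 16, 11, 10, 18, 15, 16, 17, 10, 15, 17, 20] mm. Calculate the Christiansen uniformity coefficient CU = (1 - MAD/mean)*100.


mean = 15.166667 mm
MAD = 2.472222 mm
CU = (1 - 2.472222/15.166667)*100

83.6996 %


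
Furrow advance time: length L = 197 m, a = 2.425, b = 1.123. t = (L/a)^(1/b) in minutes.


t = (L/a)^(1/b)
t = (197/2.425)^(1/1.123)
t = 81.237113^(1/1.123)

50.1860 min


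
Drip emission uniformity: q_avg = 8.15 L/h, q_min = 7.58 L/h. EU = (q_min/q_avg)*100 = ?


EU = (q_min/q_avg)*100 = (7.58/8.15)*100 = 93.0061%

93.0061 %


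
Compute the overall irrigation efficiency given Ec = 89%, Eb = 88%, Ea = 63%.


Ec = 0.89, Eb = 0.88, Ea = 0.63
E = 0.89 * 0.88 * 0.63 * 100 = 49.3416%

49.3416 %


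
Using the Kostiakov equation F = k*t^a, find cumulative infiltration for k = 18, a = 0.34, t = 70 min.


F = k * t^a = 18 * 70^0.34
F = 18 * 4.239682

76.3143 mm


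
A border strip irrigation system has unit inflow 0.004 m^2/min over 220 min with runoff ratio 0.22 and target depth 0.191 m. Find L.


L = q*t/((1+r)*Z)
L = 0.004*220/((1+0.22)*0.191)
L = 0.88/0.23302

3.7765 m


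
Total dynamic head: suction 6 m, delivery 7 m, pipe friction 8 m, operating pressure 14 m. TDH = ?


TDH = Hs + Hd + hf + Hp = 6 + 7 + 8 + 14 = 35

35 m


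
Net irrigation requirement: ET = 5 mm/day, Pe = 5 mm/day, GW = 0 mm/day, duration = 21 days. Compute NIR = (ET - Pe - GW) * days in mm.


Daily deficit = ET - Pe - GW = 5 - 5 - 0 = 0 mm/day
NIR = 0 * 21 = 0 mm

0 mm


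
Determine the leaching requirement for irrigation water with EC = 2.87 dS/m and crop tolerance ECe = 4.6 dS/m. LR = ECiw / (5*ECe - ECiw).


LR = ECiw / (5*ECe - ECiw)
LR = 2.87 / (5*4.6 - 2.87)
LR = 2.87 / 20.1300

0.1426


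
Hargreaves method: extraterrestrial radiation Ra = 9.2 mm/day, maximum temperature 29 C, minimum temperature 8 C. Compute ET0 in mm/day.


Tmean = (Tmax + Tmin)/2 = (29 + 8)/2 = 18.5
ET0 = 0.0023 * 9.2 * (18.5 + 17.8) * sqrt(29 - 8)
ET0 = 0.0023 * 9.2 * 36.3 * 4.582576

3.5199 mm/day


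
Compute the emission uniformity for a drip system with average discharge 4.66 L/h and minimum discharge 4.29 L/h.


EU = (q_min/q_avg)*100 = (4.29/4.66)*100 = 92.0601%

92.0601 %


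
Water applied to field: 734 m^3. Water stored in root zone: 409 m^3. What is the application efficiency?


Ea = V_root / V_field * 100 = 409 / 734 * 100 = 55.7221%

55.7221 %


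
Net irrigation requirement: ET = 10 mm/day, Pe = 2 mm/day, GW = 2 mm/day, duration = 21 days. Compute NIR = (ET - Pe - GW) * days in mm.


Daily deficit = ET - Pe - GW = 10 - 2 - 2 = 6 mm/day
NIR = 6 * 21 = 126 mm

126.0000 mm


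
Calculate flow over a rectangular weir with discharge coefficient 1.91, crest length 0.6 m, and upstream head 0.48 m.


Q = C * L * H^(3/2) = 1.91 * 0.6 * 0.48^1.5 = 1.91 * 0.6 * 0.332554

0.3811 m^3/s


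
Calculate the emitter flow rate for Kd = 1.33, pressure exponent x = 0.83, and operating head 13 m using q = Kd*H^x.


q = Kd * H^x = 1.33 * 13^0.83 = 1.33 * 8.405683

11.1796 L/h


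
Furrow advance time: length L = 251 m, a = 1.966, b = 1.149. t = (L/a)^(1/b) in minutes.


t = (L/a)^(1/b)
t = (251/1.966)^(1/1.149)
t = 127.670397^(1/1.149)

68.0733 min


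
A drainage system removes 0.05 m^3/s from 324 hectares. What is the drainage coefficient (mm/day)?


DC = Q * 86400 / (A * 10000) * 1000
DC = 0.05 * 86400 / (324 * 10000) * 1000
DC = 4320000.0000 / 3240000

1.3333 mm/day


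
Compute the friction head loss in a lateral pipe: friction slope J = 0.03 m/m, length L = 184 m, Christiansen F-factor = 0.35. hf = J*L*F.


hf = J * L * F = 0.03 * 184 * 0.35 = 1.9320 m

1.9320 m


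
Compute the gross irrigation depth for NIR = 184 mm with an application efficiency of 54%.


Ea = 54% = 0.54
GID = NIR / Ea = 184 / 0.54 = 340.7407 mm

340.7407 mm


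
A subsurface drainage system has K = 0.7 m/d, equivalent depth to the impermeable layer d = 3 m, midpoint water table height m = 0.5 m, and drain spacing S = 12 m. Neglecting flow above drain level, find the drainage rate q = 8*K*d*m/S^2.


q = 8*K*d*m/S^2
q = 8*0.7*3*0.5/12^2
q = 8.4000 / 144

0.0583 m/d


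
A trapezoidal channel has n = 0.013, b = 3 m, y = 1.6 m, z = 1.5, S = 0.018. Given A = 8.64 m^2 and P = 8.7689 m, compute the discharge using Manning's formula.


R = A/P = 8.64/8.7689 = 0.985300
Q = (1/0.013) * 8.64 * 0.985300^(2/3) * 0.018^0.5

88.2915 m^3/s


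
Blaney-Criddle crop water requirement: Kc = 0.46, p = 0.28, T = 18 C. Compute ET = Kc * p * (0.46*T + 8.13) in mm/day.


ET = Kc * p * (0.46*T + 8.13)
ET = 0.46 * 0.28 * (0.46*18 + 8.13)
ET = 0.46 * 0.28 * 16.4100

2.1136 mm/day


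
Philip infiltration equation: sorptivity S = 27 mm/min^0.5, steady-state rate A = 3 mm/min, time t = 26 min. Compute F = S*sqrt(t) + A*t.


F = S*sqrt(t) + A*t
F = 27*sqrt(26) + 3*26
F = 27*5.099020 + 78

215.6735 mm


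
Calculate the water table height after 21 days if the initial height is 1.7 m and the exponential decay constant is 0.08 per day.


m = m0 * exp(-k*t)
m = 1.7 * exp(-0.08 * 21)
m = 1.7 * exp(-1.6800)

0.3168 m


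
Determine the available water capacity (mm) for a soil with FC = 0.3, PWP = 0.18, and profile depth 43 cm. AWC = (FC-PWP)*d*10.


AWC = (FC - PWP) * d * 10
AWC = (0.3 - 0.18) * 43 * 10
AWC = 0.1200 * 43 * 10

51.6000 mm


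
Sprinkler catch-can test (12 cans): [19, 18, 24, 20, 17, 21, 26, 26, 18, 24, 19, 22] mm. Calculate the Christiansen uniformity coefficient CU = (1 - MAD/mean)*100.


mean = 21.166667 mm
MAD = 2.694444 mm
CU = (1 - 2.694444/21.166667)*100

87.2703 %


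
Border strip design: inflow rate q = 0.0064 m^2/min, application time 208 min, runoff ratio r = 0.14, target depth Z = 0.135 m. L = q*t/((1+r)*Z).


L = q*t/((1+r)*Z)
L = 0.0064*208/((1+0.14)*0.135)
L = 1.3312/0.1539

8.6498 m


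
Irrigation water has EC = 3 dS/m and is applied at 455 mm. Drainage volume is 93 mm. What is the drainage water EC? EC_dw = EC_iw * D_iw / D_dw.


EC_dw = EC_iw * D_iw / D_dw
EC_dw = 3 * 455 / 93
EC_dw = 1365 / 93

14.6774 dS/m


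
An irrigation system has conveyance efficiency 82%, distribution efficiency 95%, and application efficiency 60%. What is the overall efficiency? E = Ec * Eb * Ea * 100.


Ec = 0.82, Eb = 0.95, Ea = 0.6
E = 0.82 * 0.95 * 0.6 * 100 = 46.7400%

46.7400 %


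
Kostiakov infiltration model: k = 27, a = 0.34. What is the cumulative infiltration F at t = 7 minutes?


F = k * t^a = 27 * 7^0.34
F = 27 * 1.937909

52.3235 mm


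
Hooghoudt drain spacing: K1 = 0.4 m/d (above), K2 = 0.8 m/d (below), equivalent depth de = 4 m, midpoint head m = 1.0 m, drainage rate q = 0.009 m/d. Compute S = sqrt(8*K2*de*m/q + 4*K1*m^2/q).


S^2 = 8*K2*de*m/q + 4*K1*m^2/q
S^2 = 8*0.8*4*1.0/0.009 + 4*0.4*1.0^2/0.009
S = sqrt(3022.2222)

54.9747 m


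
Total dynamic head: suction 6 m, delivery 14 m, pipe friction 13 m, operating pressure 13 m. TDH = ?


TDH = Hs + Hd + hf + Hp = 6 + 14 + 13 + 13 = 46

46 m


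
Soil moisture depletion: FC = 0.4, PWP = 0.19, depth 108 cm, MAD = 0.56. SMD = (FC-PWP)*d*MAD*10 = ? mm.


SMD = (FC - PWP) * d * MAD * 10
SMD = (0.4 - 0.19) * 108 * 0.56 * 10
SMD = 0.2100 * 108 * 0.56 * 10

127.0080 mm


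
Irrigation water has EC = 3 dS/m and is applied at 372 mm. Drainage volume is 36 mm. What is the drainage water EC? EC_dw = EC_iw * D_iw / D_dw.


EC_dw = EC_iw * D_iw / D_dw
EC_dw = 3 * 372 / 36
EC_dw = 1116 / 36

31.0000 dS/m


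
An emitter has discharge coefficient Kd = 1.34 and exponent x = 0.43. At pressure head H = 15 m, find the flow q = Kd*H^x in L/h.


q = Kd * H^x = 1.34 * 15^0.43 = 1.34 * 3.204197

4.2936 L/h


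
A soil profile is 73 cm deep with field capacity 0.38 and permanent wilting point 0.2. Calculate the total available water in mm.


AWC = (FC - PWP) * d * 10
AWC = (0.38 - 0.2) * 73 * 10
AWC = 0.1800 * 73 * 10

131.4000 mm


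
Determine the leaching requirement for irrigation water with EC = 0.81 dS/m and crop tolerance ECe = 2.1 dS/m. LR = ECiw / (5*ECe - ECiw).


LR = ECiw / (5*ECe - ECiw)
LR = 0.81 / (5*2.1 - 0.81)
LR = 0.81 / 9.6900

0.0836


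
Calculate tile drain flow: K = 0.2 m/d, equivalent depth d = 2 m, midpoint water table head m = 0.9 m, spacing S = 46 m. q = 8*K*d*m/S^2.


q = 8*K*d*m/S^2
q = 8*0.2*2*0.9/46^2
q = 2.8800 / 2116

0.0014 m/d


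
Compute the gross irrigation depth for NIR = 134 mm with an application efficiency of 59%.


Ea = 59% = 0.59
GID = NIR / Ea = 134 / 0.59 = 227.1186 mm

227.1186 mm


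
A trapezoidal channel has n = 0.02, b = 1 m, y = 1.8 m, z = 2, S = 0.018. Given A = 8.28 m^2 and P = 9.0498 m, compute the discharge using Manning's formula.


R = A/P = 8.28/9.0498 = 0.914937
Q = (1/0.02) * 8.28 * 0.914937^(2/3) * 0.018^0.5

52.3477 m^3/s


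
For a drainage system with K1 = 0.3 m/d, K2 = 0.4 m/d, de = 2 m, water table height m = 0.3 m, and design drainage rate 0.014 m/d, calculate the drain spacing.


S^2 = 8*K2*de*m/q + 4*K1*m^2/q
S^2 = 8*0.4*2*0.3/0.014 + 4*0.3*0.3^2/0.014
S = sqrt(144.8571)

12.0357 m


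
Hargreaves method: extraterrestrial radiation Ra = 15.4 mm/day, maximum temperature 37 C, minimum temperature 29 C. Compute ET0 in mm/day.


Tmean = (Tmax + Tmin)/2 = (37 + 29)/2 = 33.0
ET0 = 0.0023 * 15.4 * (33.0 + 17.8) * sqrt(37 - 29)
ET0 = 0.0023 * 15.4 * 50.8 * 2.828427

5.0893 mm/day


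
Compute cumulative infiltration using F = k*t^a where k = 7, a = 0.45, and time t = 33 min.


F = k * t^a = 7 * 33^0.45
F = 7 * 4.823156

33.7621 mm


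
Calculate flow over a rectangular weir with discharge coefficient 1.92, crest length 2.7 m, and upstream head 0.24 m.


Q = C * L * H^(3/2) = 1.92 * 2.7 * 0.24^1.5 = 1.92 * 2.7 * 0.117576

0.6095 m^3/s


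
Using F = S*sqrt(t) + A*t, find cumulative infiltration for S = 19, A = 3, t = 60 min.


F = S*sqrt(t) + A*t
F = 19*sqrt(60) + 3*60
F = 19*7.745967 + 180

327.1734 mm


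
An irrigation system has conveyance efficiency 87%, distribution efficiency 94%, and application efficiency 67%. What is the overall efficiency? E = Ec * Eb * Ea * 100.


Ec = 0.87, Eb = 0.94, Ea = 0.67
E = 0.87 * 0.94 * 0.67 * 100 = 54.7926%

54.7926 %


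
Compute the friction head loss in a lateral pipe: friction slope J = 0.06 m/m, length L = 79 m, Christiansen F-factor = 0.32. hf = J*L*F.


hf = J * L * F = 0.06 * 79 * 0.32 = 1.5168 m

1.5168 m


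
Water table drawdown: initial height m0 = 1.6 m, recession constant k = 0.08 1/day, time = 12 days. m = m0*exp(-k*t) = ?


m = m0 * exp(-k*t)
m = 1.6 * exp(-0.08 * 12)
m = 1.6 * exp(-0.9600)

0.6126 m


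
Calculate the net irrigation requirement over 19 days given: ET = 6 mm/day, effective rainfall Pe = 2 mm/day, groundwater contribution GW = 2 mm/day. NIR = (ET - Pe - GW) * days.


Daily deficit = ET - Pe - GW = 6 - 2 - 2 = 2 mm/day
NIR = 2 * 19 = 38 mm

38.0000 mm


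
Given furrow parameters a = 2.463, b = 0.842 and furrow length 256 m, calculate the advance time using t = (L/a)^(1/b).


t = (L/a)^(1/b)
t = (256/2.463)^(1/0.842)
t = 103.938287^(1/0.842)

248.4393 min


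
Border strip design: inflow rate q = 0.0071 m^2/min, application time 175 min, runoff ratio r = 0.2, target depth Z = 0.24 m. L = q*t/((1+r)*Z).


L = q*t/((1+r)*Z)
L = 0.0071*175/((1+0.2)*0.24)
L = 1.2425/0.288

4.3142 m


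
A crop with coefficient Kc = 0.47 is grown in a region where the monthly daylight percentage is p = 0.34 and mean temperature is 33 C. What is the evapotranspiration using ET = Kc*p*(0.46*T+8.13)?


ET = Kc * p * (0.46*T + 8.13)
ET = 0.47 * 0.34 * (0.46*33 + 8.13)
ET = 0.47 * 0.34 * 23.3100

3.7249 mm/day


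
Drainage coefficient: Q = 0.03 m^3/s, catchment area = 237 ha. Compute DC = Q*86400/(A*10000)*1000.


DC = Q * 86400 / (A * 10000) * 1000
DC = 0.03 * 86400 / (237 * 10000) * 1000
DC = 2592000.0000 / 2370000

1.0937 mm/day


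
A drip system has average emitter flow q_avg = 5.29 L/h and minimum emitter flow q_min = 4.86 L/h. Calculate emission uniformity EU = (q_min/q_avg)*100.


EU = (q_min/q_avg)*100 = (4.86/5.29)*100 = 91.8715%

91.8715 %


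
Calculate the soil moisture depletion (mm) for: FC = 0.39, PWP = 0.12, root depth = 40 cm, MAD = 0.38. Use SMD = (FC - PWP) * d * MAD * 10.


SMD = (FC - PWP) * d * MAD * 10
SMD = (0.39 - 0.12) * 40 * 0.38 * 10
SMD = 0.2700 * 40 * 0.38 * 10

41.0400 mm


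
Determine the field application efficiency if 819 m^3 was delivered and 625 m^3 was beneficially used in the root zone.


Ea = V_root / V_field * 100 = 625 / 819 * 100 = 76.3126%

76.3126 %


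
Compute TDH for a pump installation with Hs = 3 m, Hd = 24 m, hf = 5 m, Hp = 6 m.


TDH = Hs + Hd + hf + Hp = 3 + 24 + 5 + 6 = 38

38 m


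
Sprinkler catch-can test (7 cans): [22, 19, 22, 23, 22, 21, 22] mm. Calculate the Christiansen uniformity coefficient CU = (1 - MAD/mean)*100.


mean = 21.571429 mm
MAD = 0.897959 mm
CU = (1 - 0.897959/21.571429)*100

95.8373 %


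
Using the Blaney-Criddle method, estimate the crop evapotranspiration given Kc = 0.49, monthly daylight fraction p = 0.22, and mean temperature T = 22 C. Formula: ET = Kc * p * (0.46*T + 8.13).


ET = Kc * p * (0.46*T + 8.13)
ET = 0.49 * 0.22 * (0.46*22 + 8.13)
ET = 0.49 * 0.22 * 18.2500

1.9673 mm/day


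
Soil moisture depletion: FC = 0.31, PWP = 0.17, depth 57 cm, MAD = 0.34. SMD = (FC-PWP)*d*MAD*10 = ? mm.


SMD = (FC - PWP) * d * MAD * 10
SMD = (0.31 - 0.17) * 57 * 0.34 * 10
SMD = 0.1400 * 57 * 0.34 * 10

27.1320 mm


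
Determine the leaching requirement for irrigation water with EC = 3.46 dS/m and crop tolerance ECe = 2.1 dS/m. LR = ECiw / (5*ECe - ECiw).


LR = ECiw / (5*ECe - ECiw)
LR = 3.46 / (5*2.1 - 3.46)
LR = 3.46 / 7.0400

0.4915


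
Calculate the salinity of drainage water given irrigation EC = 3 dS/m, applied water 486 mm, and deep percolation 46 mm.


EC_dw = EC_iw * D_iw / D_dw
EC_dw = 3 * 486 / 46
EC_dw = 1458 / 46

31.6957 dS/m


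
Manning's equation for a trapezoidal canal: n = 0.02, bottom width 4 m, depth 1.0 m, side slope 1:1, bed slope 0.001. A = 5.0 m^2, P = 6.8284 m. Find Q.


R = A/P = 5.0/6.8284 = 0.732236
Q = (1/0.02) * 5.0 * 0.732236^(2/3) * 0.001^0.5

6.4225 m^3/s


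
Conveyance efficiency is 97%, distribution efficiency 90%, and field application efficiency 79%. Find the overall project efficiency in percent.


Ec = 0.97, Eb = 0.9, Ea = 0.79
E = 0.97 * 0.9 * 0.79 * 100 = 68.9670%

68.9670 %


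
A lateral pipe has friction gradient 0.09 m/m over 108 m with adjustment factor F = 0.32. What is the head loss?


hf = J * L * F = 0.09 * 108 * 0.32 = 3.1104 m

3.1104 m


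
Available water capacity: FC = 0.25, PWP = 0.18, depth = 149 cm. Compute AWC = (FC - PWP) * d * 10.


AWC = (FC - PWP) * d * 10
AWC = (0.25 - 0.18) * 149 * 10
AWC = 0.0700 * 149 * 10

104.3000 mm


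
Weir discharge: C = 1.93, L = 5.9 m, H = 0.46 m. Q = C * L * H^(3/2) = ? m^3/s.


Q = C * L * H^(3/2) = 1.93 * 5.9 * 0.46^1.5 = 1.93 * 5.9 * 0.311987

3.5526 m^3/s


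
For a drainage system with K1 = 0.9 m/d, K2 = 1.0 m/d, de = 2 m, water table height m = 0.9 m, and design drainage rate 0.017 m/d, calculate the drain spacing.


S^2 = 8*K2*de*m/q + 4*K1*m^2/q
S^2 = 8*1.0*2*0.9/0.017 + 4*0.9*0.9^2/0.017
S = sqrt(1018.5882)

31.9153 m


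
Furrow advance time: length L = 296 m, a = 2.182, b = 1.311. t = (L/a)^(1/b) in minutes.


t = (L/a)^(1/b)
t = (296/2.182)^(1/1.311)
t = 135.655362^(1/1.311)

42.3226 min


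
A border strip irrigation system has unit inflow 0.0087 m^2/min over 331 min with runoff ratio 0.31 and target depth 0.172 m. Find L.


L = q*t/((1+r)*Z)
L = 0.0087*331/((1+0.31)*0.172)
L = 2.8797/0.22532

12.7805 m


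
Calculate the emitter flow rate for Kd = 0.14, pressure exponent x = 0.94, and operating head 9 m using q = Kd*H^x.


q = Kd * H^x = 0.14 * 9^0.94 = 0.14 * 7.888382

1.1044 L/h


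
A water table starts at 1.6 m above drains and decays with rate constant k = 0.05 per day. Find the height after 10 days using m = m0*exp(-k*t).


m = m0 * exp(-k*t)
m = 1.6 * exp(-0.05 * 10)
m = 1.6 * exp(-0.5000)

0.9704 m


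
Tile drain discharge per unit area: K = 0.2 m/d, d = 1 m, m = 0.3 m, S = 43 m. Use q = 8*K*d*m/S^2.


q = 8*K*d*m/S^2
q = 8*0.2*1*0.3/43^2
q = 0.4800 / 1849

2.5960e-04 m/d
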